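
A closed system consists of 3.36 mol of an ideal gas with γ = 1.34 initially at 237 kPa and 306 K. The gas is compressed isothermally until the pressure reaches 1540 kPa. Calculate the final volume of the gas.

5.55 L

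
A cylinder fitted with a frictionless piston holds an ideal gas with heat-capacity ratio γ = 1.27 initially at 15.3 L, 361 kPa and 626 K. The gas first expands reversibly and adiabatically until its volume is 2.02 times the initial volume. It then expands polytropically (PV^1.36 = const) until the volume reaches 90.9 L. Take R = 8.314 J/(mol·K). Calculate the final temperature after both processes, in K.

351 K

n = P₁V₁/(RT₁) = 361×15.3/(8.314×626) = 1.06 mol.
Step 1 — Adiabatic: TV^(γ−1) = const ⇒ T₂ = 626×(0.495)^0.270 = 518 K; PV^γ = const ⇒ P₂ = 148 kPa.
ΔU = nCvΔT = 1.06×30.8×(518−626) = -3540 J.
Q = 0 for an adiabatic process, so W = −ΔU = 3540 J.
State after step 1: P = 148 kPa, V = 30.9 L, T = 518 K.
Step 2 — Polytropic n=1.36: T₂ = T₁(V₁/V₂)^(n−1) = 518×(0.340)^0.36 = 351 K; P₂ = P₁(V₁/V₂)^n = 34.1 kPa.
W = (P₁V₁−P₂V₂)/(n−1) = (148×30.9−34.1×90.9)/0.36 = 4080 J.
ΔU = nCvΔT = 1.06×30.8×(351−518) = -5450 J.
Q = ΔU + W = -1360 J.
Net over both steps: W = 7620 J, Q = -1360 J, ΔU = -8980 J.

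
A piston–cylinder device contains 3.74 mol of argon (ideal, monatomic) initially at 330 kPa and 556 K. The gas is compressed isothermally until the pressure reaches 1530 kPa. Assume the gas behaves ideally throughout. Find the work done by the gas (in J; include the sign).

V₁ = nRT₁/P₁ = 3.74×8.314×556/330 = 52.4 L.
Isothermal: T stays 556 K; PV = const ⇒ V₂ = 11.3 L, P₂ = 1530 kPa.
W = nRT ln(V₂/V₁) = 3.74×8.314×556×ln(0.216) = -26500 J.

-26500 J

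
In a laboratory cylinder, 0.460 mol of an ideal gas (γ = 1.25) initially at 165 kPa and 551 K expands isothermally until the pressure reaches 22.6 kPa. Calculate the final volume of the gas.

V₁ = nRT₁/P₁ = 0.460×8.314×551/165 = 12.8 L.
Isothermal: T stays 551 K; PV = const ⇒ V₂ = 93.2 L, P₂ = 22.6 kPa.

93.2 L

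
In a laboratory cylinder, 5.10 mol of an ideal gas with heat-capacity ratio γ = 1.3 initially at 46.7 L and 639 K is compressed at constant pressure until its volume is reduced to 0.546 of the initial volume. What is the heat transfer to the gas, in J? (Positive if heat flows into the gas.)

P₁ = nRT₁/V₁ = 5.10×8.314×639/46.7 = 580 kPa.
Isobaric: P stays 580 kPa; V/T = const ⇒ T₂ = 349 K, V₂ = 25.5 L.
W = PΔV = 580×(25.5−46.7) kPa·L = -12300 J.
ΔU = nCvΔT = 5.10×27.7×(349−639) = -41000 J.
Q = ΔU + W = nCpΔT = -53300 J.

-53300 J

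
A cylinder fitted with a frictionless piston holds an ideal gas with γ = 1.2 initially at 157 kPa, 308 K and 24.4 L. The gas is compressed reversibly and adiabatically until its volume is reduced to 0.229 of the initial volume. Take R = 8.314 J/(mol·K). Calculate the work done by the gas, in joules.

-6570 J

n = P₁V₁/(RT₁) = 157×24.4/(8.314×308) = 1.50 mol.
Adiabatic: TV^(γ−1) = const ⇒ T₂ = 308×(4.37)^0.200 = 414 K; PV^γ = const ⇒ P₂ = 921 kPa.
ΔU = nCvΔT = 1.50×41.6×(414−308) = 6570 J.
Q = 0 for an adiabatic process, so W = −ΔU = -6570 J.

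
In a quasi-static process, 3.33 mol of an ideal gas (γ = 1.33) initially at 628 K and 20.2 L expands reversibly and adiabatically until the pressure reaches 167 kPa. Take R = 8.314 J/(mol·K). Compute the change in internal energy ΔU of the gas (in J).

P₁ = nRT₁/V₁ = 3.33×8.314×628/20.2 = 861 kPa.
Adiabatic: T₂/T₁ = (P₂/P₁)^((γ−1)/γ) ⇒ T₂ = 628×(0.194)^0.248 = 418 K; V₂ = 69.3 L.
For an ideal gas ΔU = nCvΔT with Cv = R/(γ−1) = 25.2 J/(mol·K).
ΔU = 3.33×25.2×(418−628) = -17600 J.

-17600 J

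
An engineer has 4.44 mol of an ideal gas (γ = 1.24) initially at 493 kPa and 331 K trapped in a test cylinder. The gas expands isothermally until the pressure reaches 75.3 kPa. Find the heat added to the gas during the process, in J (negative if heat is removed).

23000 J

V₁ = nRT₁/P₁ = 4.44×8.314×331/493 = 24.8 L.
Isothermal: T stays 331 K; PV = const ⇒ V₂ = 162 L, P₂ = 75.3 kPa.
ΔU = 0 (ideal gas, T constant).
W = nRT ln(V₂/V₁) = 4.44×8.314×331×ln(6.55) = 23000 J.
Q = ΔU + W = 23000 J.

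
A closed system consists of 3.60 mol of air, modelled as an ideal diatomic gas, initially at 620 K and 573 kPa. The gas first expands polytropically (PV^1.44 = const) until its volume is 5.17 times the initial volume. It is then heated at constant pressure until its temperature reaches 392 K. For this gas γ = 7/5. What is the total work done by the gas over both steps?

V₁ = nRT₁/P₁ = 3.60×8.314×620/573 = 32.4 L.
Step 1 — Polytropic n=1.44: T₂ = T₁(V₁/V₂)^(n−1) = 620×(0.193)^0.44 = 301 K; P₂ = P₁(V₁/V₂)^n = 53.8 kPa.
W = (P₁V₁−P₂V₂)/(n−1) = (573×32.4−53.8×167)/0.44 = 21700 J.
ΔU = nCvΔT = 3.60×20.8×(301−620) = -23900 J.
Q = ΔU + W = -2170 J.
State after step 1: P = 53.8 kPa, V = 167 L, T = 301 K.
Step 2 — Isobaric: P stays 53.8 kPa; V/T = const ⇒ T₂ = 392 K, V₂ = 218 L.
W = PΔV = 53.8×(218−167) kPa·L = 2730 J.
ΔU = nCvΔT = 3.60×20.8×(392−301) = 6810 J.
Q = ΔU + W = nCpΔT = 9540 J.
Net over both steps: W = 24400 J, Q = 7370 J, ΔU = -17100 J.

24400 J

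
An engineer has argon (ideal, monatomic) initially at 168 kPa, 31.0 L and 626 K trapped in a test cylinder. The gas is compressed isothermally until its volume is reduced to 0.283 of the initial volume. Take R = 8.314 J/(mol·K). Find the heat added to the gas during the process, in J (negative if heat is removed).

n = P₁V₁/(RT₁) = 168×31.0/(8.314×626) = 1.00 mol.
Isothermal: T stays 626 K; PV = const ⇒ V₂ = 8.77 L, P₂ = 594 kPa.
ΔU = 0 (ideal gas, T constant).
W = nRT ln(V₂/V₁) = 1.00×8.314×626×ln(0.283) = -6570 J.
Q = ΔU + W = -6570 J.

-6570 J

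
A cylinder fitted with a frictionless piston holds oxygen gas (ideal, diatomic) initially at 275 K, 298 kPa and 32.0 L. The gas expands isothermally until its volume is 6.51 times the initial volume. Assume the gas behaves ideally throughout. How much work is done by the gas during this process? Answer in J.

n = P₁V₁/(RT₁) = 298×32.0/(8.314×275) = 4.17 mol.
Isothermal: T stays 275 K; PV = const ⇒ V₂ = 208 L, P₂ = 45.8 kPa.
W = nRT ln(V₂/V₁) = 4.17×8.314×275×ln(6.51) = 17900 J.

17900 J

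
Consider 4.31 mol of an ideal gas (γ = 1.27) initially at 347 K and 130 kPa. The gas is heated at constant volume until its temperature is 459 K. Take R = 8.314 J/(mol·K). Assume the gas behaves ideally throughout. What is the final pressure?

172 kPa

V₁ = nRT₁/P₁ = 4.31×8.314×347/130 = 95.6 L.
Isochoric: V stays 95.6 L; P/T = const ⇒ T₂ = 459 K, P₂ = 172 kPa.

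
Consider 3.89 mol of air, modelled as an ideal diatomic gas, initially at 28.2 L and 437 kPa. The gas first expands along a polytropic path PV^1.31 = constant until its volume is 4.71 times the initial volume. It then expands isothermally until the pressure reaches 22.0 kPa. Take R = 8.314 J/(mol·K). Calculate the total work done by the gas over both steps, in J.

22500 J

T₁ = P₁V₁/(nR) = 437×28.2/(3.89×8.314) = 381 K.
Step 1 — Polytropic n=1.31: T₂ = T₁(V₁/V₂)^(n−1) = 381×(0.212)^0.31 = 236 K; P₂ = P₁(V₁/V₂)^n = 57.4 kPa.
W = (P₁V₁−P₂V₂)/(n−1) = (437×28.2−57.4×133)/0.31 = 15200 J.
ΔU = nCvΔT = 3.89×20.8×(236−381) = -11800 J.
Q = ΔU + W = 3410 J.
State after step 1: P = 57.4 kPa, V = 133 L, T = 236 K.
Step 2 — Isothermal: T stays 236 K; PV = const ⇒ V₂ = 346 L, P₂ = 22.0 kPa.
ΔU = 0 (ideal gas, T constant).
W = nRT ln(V₂/V₁) = 3.89×8.314×236×ln(2.61) = 7310 J.
Q = ΔU + W = 7310 J.
Net over both steps: W = 22500 J, Q = 10700 J, ΔU = -11800 J.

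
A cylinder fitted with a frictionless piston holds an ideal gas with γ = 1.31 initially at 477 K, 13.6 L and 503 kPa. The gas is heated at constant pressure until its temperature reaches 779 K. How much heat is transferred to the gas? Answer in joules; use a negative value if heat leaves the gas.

n = P₁V₁/(RT₁) = 503×13.6/(8.314×477) = 1.72 mol.
Isobaric: P stays 503 kPa; V/T = const ⇒ T₂ = 779 K, V₂ = 22.2 L.
W = PΔV = 503×(22.2−13.6) kPa·L = 4330 J.
ΔU = nCvΔT = 1.72×26.8×(779−477) = 14000 J.
Q = ΔU + W = nCpΔT = 18300 J.

18300 J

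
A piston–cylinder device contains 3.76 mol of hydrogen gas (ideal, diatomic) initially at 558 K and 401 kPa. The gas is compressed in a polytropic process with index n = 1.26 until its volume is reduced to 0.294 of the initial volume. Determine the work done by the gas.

V₁ = nRT₁/P₁ = 3.76×8.314×558/401 = 43.5 L.
Polytropic n=1.26: T₂ = T₁(V₁/V₂)^(n−1) = 558×(3.40)^0.26 = 767 K; P₂ = P₁(V₁/V₂)^n = 1880 kPa.
W = (P₁V₁−P₂V₂)/(n−1) = (401×43.5−1880×12.8)/0.26 = -25100 J.

-25100 J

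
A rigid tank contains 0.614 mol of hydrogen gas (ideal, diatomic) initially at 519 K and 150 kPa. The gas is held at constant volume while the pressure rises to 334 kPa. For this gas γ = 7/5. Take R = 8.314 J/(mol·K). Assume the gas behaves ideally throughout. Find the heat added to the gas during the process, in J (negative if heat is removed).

V₁ = nRT₁/P₁ = 0.614×8.314×519/150 = 17.7 L.
Isochoric: V stays 17.7 L; P/T = const ⇒ T₂ = 1160 K, P₂ = 334 kPa.
W = 0 (no volume change).
ΔU = nCvΔT = 0.614×20.8×(1160−519) = 8120 J.
Q = ΔU = 8120 J.

8120 J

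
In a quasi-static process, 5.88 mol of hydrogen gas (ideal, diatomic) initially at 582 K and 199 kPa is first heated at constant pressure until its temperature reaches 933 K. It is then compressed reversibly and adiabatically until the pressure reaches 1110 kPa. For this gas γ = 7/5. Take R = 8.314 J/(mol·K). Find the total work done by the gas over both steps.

V₁ = nRT₁/P₁ = 5.88×8.314×582/199 = 143 L.
Step 1 — Isobaric: P stays 199 kPa; V/T = const ⇒ T₂ = 933 K, V₂ = 229 L.
W = PΔV = 199×(229−143) kPa·L = 17200 J.
ΔU = nCvΔT = 5.88×20.8×(933−582) = 42900 J.
Q = ΔU + W = nCpΔT = 60100 J.
State after step 1: P = 199 kPa, V = 229 L, T = 933 K.
Step 2 — Adiabatic: T₂/T₁ = (P₂/P₁)^((γ−1)/γ) ⇒ T₂ = 933×(5.58)^0.286 = 1520 K; V₂ = 67.1 L.
ΔU = nCvΔT = 5.88×20.8×(1520−933) = 72300 J.
Q = 0 for an adiabatic process, so W = −ΔU = -72300 J.
Net over both steps: W = -55100 J, Q = 60100 J, ΔU = 115000 J.

-55100 J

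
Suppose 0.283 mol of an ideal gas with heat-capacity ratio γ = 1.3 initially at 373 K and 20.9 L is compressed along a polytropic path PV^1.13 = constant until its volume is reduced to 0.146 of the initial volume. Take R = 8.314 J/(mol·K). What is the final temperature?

P₁ = nRT₁/V₁ = 0.283×8.314×373/20.9 = 42.0 kPa.
Polytropic n=1.13: T₂ = T₁(V₁/V₂)^(n−1) = 373×(6.85)^0.13 = 479 K; P₂ = P₁(V₁/V₂)^n = 369 kPa.

479 K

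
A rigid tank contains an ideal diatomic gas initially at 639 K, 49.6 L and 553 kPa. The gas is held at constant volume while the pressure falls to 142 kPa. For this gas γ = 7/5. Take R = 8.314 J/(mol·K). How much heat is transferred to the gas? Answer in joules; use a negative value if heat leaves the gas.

n = P₁V₁/(RT₁) = 553×49.6/(8.314×639) = 5.16 mol.
Isochoric: V stays 49.6 L; P/T = const ⇒ T₂ = 164 K, P₂ = 142 kPa.
W = 0 (no volume change).
ΔU = nCvΔT = 5.16×20.8×(164−639) = -51000 J.
Q = ΔU = -51000 J.

-51000 J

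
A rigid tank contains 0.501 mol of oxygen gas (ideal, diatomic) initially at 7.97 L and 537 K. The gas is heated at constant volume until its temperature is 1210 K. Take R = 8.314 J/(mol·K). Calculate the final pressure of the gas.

632 kPa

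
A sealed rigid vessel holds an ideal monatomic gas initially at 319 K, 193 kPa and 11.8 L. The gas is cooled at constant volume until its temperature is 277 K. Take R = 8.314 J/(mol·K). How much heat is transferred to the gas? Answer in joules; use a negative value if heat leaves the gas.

-450 J

n = P₁V₁/(RT₁) = 193×11.8/(8.314×319) = 0.859 mol.
Isochoric: V stays 11.8 L; P/T = const ⇒ T₂ = 277 K, P₂ = 168 kPa.
W = 0 (no volume change).
ΔU = nCvΔT = 0.859×12.5×(277−319) = -450 J.
Q = ΔU = -450 J.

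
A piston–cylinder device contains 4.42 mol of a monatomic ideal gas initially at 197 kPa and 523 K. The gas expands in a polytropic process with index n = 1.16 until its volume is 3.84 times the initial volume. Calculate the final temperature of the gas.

V₁ = nRT₁/P₁ = 4.42×8.314×523/197 = 97.6 L.
Polytropic n=1.16: T₂ = T₁(V₁/V₂)^(n−1) = 523×(0.260)^0.16 = 422 K; P₂ = P₁(V₁/V₂)^n = 41.4 kPa.

422 K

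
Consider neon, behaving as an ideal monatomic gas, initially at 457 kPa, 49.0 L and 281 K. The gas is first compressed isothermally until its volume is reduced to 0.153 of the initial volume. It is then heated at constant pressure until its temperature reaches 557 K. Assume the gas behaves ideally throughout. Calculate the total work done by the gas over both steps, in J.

n = P₁V₁/(RT₁) = 457×49.0/(8.314×281) = 9.59 mol.
Step 1 — Isothermal: T stays 281 K; PV = const ⇒ V₂ = 7.50 L, P₂ = 2990 kPa.
ΔU = 0 (ideal gas, T constant).
W = nRT ln(V₂/V₁) = 9.59×8.314×281×ln(0.153) = -42000 J.
Q = ΔU + W = -42000 J.
State after step 1: P = 2990 kPa, V = 7.50 L, T = 281 K.
Step 2 — Isobaric: P stays 2990 kPa; V/T = const ⇒ T₂ = 557 K, V₂ = 14.9 L.
W = PΔV = 2990×(14.9−7.50) kPa·L = 22000 J.
ΔU = nCvΔT = 9.59×12.5×(557−281) = 33000 J.
Q = ΔU + W = nCpΔT = 55000 J.
Net over both steps: W = -20000 J, Q = 12900 J, ΔU = 33000 J.

-20000 J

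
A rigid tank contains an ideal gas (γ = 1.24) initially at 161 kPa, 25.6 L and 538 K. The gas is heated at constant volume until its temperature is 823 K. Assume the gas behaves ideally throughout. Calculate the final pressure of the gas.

246 kPa

Isochoric: V stays 25.6 L; P/T = const ⇒ T₂ = 823 K, P₂ = 246 kPa.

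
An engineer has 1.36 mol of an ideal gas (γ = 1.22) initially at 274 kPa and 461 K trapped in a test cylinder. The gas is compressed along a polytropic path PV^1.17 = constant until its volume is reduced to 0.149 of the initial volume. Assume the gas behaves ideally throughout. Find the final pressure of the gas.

V₁ = nRT₁/P₁ = 1.36×8.314×461/274 = 19.0 L.
Polytropic n=1.17: T₂ = T₁(V₁/V₂)^(n−1) = 461×(6.71)^0.17 = 637 K; P₂ = P₁(V₁/V₂)^n = 2540 kPa.

2540 kPa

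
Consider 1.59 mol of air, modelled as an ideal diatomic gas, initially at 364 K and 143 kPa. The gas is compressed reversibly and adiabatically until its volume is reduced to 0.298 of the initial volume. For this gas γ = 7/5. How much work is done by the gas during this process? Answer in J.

-7490 J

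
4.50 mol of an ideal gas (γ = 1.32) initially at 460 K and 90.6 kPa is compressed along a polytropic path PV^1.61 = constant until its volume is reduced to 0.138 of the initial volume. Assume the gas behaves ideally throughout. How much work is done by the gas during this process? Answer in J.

-66200 J

V₁ = nRT₁/P₁ = 4.50×8.314×460/90.6 = 190 L.
Polytropic n=1.61: T₂ = T₁(V₁/V₂)^(n−1) = 460×(7.25)^0.61 = 1540 K; P₂ = P₁(V₁/V₂)^n = 2200 kPa.
W = (P₁V₁−P₂V₂)/(n−1) = (90.6×190−2200×26.2)/0.61 = -66200 J.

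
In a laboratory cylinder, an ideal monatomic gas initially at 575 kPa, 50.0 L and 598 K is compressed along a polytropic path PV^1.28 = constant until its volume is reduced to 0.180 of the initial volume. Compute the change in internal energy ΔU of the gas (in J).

n = P₁V₁/(RT₁) = 575×50.0/(8.314×598) = 5.78 mol.
Polytropic n=1.28: T₂ = T₁(V₁/V₂)^(n−1) = 598×(5.56)^0.28 = 967 K; P₂ = P₁(V₁/V₂)^n = 5160 kPa.
For an ideal gas ΔU = nCvΔT with Cv = (3/2)R = 12.5 J/(mol·K).
ΔU = 5.78×12.5×(967−598) = 26600 J.

26600 J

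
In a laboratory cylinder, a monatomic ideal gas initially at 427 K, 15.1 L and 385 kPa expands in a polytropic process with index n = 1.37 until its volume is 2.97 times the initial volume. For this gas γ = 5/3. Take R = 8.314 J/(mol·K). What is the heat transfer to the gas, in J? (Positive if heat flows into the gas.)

n = P₁V₁/(RT₁) = 385×15.1/(8.314×427) = 1.64 mol.
Polytropic n=1.37: T₂ = T₁(V₁/V₂)^(n−1) = 427×(0.337)^0.37 = 285 K; P₂ = P₁(V₁/V₂)^n = 86.7 kPa.
W = (P₁V₁−P₂V₂)/(n−1) = (385×15.1−86.7×44.8)/0.37 = 5210 J.
ΔU = nCvΔT = 1.64×12.5×(285−427) = -2890 J.
Q = ΔU + W = 2320 J.

2320 J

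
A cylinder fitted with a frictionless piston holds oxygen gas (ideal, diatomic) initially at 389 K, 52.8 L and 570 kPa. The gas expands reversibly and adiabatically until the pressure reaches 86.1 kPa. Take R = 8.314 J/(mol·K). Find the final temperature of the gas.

227 K

Adiabatic: T₂/T₁ = (P₂/P₁)^((γ−1)/γ) ⇒ T₂ = 389×(0.151)^0.286 = 227 K; V₂ = 204 L.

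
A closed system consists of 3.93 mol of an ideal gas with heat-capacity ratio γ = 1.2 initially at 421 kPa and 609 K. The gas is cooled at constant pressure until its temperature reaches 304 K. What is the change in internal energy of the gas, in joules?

-49800 J

V₁ = nRT₁/P₁ = 3.93×8.314×609/421 = 47.3 L.
Isobaric: P stays 421 kPa; V/T = const ⇒ T₂ = 304 K, V₂ = 23.6 L.
For an ideal gas ΔU = nCvΔT with Cv = R/(γ−1) = 41.6 J/(mol·K).
ΔU = 3.93×41.6×(304−609) = -49800 J.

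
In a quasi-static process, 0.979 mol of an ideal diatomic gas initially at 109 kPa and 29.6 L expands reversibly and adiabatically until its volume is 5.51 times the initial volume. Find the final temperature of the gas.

200 K

T₁ = P₁V₁/(nR) = 109×29.6/(0.979×8.314) = 396 K.
Adiabatic: TV^(γ−1) = const ⇒ T₂ = 396×(0.181)^0.400 = 200 K; PV^γ = const ⇒ P₂ = 10.0 kPa.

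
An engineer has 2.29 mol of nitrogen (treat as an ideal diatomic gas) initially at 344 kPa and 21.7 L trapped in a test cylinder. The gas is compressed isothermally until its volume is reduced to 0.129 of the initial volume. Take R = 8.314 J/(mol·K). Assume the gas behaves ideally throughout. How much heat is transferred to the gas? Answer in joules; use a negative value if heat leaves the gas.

-15300 J

T₁ = P₁V₁/(nR) = 344×21.7/(2.29×8.314) = 392 K.
Isothermal: T stays 392 K; PV = const ⇒ V₂ = 2.80 L, P₂ = 2670 kPa.
ΔU = 0 (ideal gas, T constant).
W = nRT ln(V₂/V₁) = 2.29×8.314×392×ln(0.129) = -15300 J.
Q = ΔU + W = -15300 J.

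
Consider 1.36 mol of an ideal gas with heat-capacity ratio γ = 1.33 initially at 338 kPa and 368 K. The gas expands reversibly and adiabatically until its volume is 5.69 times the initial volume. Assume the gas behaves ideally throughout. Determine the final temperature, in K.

V₁ = nRT₁/P₁ = 1.36×8.314×368/338 = 12.3 L.
Adiabatic: TV^(γ−1) = const ⇒ T₂ = 368×(0.176)^0.330 = 207 K; PV^γ = const ⇒ P₂ = 33.5 kPa.

207 K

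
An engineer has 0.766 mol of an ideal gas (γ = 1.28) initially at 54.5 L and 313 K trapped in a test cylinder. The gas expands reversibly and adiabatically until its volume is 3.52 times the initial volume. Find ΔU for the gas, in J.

-2110 J

P₁ = nRT₁/V₁ = 0.766×8.314×313/54.5 = 36.6 kPa.
Adiabatic: TV^(γ−1) = const ⇒ T₂ = 313×(0.284)^0.280 = 220 K; PV^γ = const ⇒ P₂ = 7.30 kPa.
For an ideal gas ΔU = nCvΔT with Cv = R/(γ−1) = 29.7 J/(mol·K).
ΔU = 0.766×29.7×(220−313) = -2110 J.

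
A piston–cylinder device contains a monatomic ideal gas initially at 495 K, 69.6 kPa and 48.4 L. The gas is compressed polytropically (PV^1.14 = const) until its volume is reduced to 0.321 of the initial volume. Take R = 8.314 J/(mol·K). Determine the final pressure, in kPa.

254 kPa

Polytropic n=1.14: T₂ = T₁(V₁/V₂)^(n−1) = 495×(3.12)^0.14 = 580 K; P₂ = P₁(V₁/V₂)^n = 254 kPa.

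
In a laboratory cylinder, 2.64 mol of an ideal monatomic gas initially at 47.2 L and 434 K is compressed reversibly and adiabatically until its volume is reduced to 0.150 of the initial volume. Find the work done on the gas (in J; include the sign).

36300 J

P₁ = nRT₁/V₁ = 2.64×8.314×434/47.2 = 202 kPa.
Adiabatic: TV^(γ−1) = const ⇒ T₂ = 434×(6.67)^0.667 = 1540 K; PV^γ = const ⇒ P₂ = 4770 kPa.
ΔU = nCvΔT = 2.64×12.5×(1540−434) = 36300 J.
Q = 0 for an adiabatic process, so W = −ΔU = -36300 J.
Work done on the gas = −W_by = 36300 J.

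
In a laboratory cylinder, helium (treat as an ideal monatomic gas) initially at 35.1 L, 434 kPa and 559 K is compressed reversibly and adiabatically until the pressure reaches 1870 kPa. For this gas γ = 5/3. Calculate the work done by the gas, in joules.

n = P₁V₁/(RT₁) = 434×35.1/(8.314×559) = 3.28 mol.
Adiabatic: T₂/T₁ = (P₂/P₁)^((γ−1)/γ) ⇒ T₂ = 559×(4.31)^0.400 = 1000 K; V₂ = 14.6 L.
ΔU = nCvΔT = 3.28×12.5×(1000−559) = 18100 J.
Q = 0 for an adiabatic process, so W = −ΔU = -18100 J.

-18100 J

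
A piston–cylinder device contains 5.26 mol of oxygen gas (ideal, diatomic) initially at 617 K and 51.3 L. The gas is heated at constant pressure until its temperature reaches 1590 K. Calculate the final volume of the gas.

132 L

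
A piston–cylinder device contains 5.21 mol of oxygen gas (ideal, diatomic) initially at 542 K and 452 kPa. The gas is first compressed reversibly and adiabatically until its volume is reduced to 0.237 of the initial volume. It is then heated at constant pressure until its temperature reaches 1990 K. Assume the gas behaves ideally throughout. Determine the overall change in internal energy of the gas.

157000 J

V₁ = nRT₁/P₁ = 5.21×8.314×542/452 = 51.9 L.
Step 1 — Adiabatic: TV^(γ−1) = const ⇒ T₂ = 542×(4.22)^0.400 = 964 K; PV^γ = const ⇒ P₂ = 3390 kPa.
ΔU = nCvΔT = 5.21×20.8×(964−542) = 45700 J.
Q = 0 for an adiabatic process, so W = −ΔU = -45700 J.
State after step 1: P = 3390 kPa, V = 12.3 L, T = 964 K.
Step 2 — Isobaric: P stays 3390 kPa; V/T = const ⇒ T₂ = 1990 K, V₂ = 25.4 L.
W = PΔV = 3390×(25.4−12.3) kPa·L = 44400 J.
ΔU = nCvΔT = 5.21×20.8×(1990−964) = 111000 J.
Q = ΔU + W = nCpΔT = 156000 J.
Net over both steps: W = -1260 J, Q = 156000 J, ΔU = 157000 J.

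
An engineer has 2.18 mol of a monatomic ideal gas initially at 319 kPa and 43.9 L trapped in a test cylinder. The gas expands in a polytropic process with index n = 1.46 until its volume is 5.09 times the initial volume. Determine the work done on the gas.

T₁ = P₁V₁/(nR) = 319×43.9/(2.18×8.314) = 773 K.
Polytropic n=1.46: T₂ = T₁(V₁/V₂)^(n−1) = 773×(0.196)^0.46 = 366 K; P₂ = P₁(V₁/V₂)^n = 29.6 kPa.
W = (P₁V₁−P₂V₂)/(n−1) = (319×43.9−29.6×223)/0.46 = 16000 J.
Work done on the gas = −W_by = -16000 J.

-16000 J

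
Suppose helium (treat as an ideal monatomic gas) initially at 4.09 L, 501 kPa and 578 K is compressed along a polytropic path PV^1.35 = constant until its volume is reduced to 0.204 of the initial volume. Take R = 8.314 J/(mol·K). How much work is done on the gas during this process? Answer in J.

4360 J

n = P₁V₁/(RT₁) = 501×4.09/(8.314×578) = 0.426 mol.
Polytropic n=1.35: T₂ = T₁(V₁/V₂)^(n−1) = 578×(4.90)^0.35 = 1010 K; P₂ = P₁(V₁/V₂)^n = 4280 kPa.
W = (P₁V₁−P₂V₂)/(n−1) = (501×4.09−4280×0.834)/0.35 = -4360 J.
Work done on the gas = −W_by = 4360 J.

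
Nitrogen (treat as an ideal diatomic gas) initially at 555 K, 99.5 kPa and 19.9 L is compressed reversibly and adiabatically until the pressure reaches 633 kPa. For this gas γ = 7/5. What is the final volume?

Adiabatic: T₂/T₁ = (P₂/P₁)^((γ−1)/γ) ⇒ T₂ = 555×(6.36)^0.286 = 942 K; V₂ = 5.31 L.

5.31 L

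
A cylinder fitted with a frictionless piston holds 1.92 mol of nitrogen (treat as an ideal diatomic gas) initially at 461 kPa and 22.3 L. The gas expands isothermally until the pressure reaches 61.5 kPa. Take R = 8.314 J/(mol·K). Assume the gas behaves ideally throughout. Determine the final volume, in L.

167 L

T₁ = P₁V₁/(nR) = 461×22.3/(1.92×8.314) = 644 K.
Isothermal: T stays 644 K; PV = const ⇒ V₂ = 167 L, P₂ = 61.5 kPa.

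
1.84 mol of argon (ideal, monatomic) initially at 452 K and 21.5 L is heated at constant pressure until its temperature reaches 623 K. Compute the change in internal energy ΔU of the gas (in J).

P₁ = nRT₁/V₁ = 1.84×8.314×452/21.5 = 322 kPa.
Isobaric: P stays 322 kPa; V/T = const ⇒ T₂ = 623 K, V₂ = 29.6 L.
For an ideal gas ΔU = nCvΔT with Cv = (3/2)R = 12.5 J/(mol·K).
ΔU = 1.84×12.5×(623−452) = 3920 J.

3920 J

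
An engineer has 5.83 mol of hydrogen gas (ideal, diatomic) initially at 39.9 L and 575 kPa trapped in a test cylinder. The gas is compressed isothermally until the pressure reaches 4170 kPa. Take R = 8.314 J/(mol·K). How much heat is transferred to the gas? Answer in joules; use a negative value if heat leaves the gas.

-45500 J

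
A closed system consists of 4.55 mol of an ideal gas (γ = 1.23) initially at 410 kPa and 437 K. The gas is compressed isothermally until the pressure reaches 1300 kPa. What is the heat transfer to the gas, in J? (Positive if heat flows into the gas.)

V₁ = nRT₁/P₁ = 4.55×8.314×437/410 = 40.3 L.
Isothermal: T stays 437 K; PV = const ⇒ V₂ = 12.7 L, P₂ = 1300 kPa.
ΔU = 0 (ideal gas, T constant).
W = nRT ln(V₂/V₁) = 4.55×8.314×437×ln(0.315) = -19100 J.
Q = ΔU + W = -19100 J.

-19100 J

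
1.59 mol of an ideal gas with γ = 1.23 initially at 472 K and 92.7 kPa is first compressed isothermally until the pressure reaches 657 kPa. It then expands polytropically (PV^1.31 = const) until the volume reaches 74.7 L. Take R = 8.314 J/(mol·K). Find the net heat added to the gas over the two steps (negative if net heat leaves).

V₁ = nRT₁/P₁ = 1.59×8.314×472/92.7 = 67.3 L.
Step 1 — Isothermal: T stays 472 K; PV = const ⇒ V₂ = 9.50 L, P₂ = 657 kPa.
ΔU = 0 (ideal gas, T constant).
W = nRT ln(V₂/V₁) = 1.59×8.314×472×ln(0.141) = -12200 J.
Q = ΔU + W = -12200 J.
State after step 1: P = 657 kPa, V = 9.50 L, T = 472 K.
Step 2 — Polytropic n=1.31: T₂ = T₁(V₁/V₂)^(n−1) = 472×(0.127)^0.31 = 249 K; P₂ = P₁(V₁/V₂)^n = 44.1 kPa.
W = (P₁V₁−P₂V₂)/(n−1) = (657×9.50−44.1×74.7)/0.31 = 9510 J.
ΔU = nCvΔT = 1.59×36.1×(249−472) = -12800 J.
Q = ΔU + W = -3310 J.
Net over both steps: W = -2710 J, Q = -15500 J, ΔU = -12800 J.

-15500 J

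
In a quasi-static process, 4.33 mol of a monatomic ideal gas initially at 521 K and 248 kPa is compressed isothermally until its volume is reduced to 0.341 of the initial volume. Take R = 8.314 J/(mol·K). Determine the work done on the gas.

20200 J

V₁ = nRT₁/P₁ = 4.33×8.314×521/248 = 75.6 L.
Isothermal: T stays 521 K; PV = const ⇒ V₂ = 25.8 L, P₂ = 727 kPa.
W = nRT ln(V₂/V₁) = 4.33×8.314×521×ln(0.341) = -20200 J.
Work done on the gas = −W_by = 20200 J.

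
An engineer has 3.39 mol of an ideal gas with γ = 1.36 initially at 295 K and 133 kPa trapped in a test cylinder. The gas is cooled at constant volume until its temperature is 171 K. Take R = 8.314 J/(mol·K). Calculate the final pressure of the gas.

77.1 kPa

V₁ = nRT₁/P₁ = 3.39×8.314×295/133 = 62.5 L.
Isochoric: V stays 62.5 L; P/T = const ⇒ T₂ = 171 K, P₂ = 77.1 kPa.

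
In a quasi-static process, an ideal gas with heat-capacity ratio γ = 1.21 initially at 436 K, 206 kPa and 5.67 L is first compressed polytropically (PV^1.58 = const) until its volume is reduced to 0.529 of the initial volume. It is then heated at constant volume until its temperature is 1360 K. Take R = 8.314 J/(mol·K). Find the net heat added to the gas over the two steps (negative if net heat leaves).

10900 J

n = P₁V₁/(RT₁) = 206×5.67/(8.314×436) = 0.322 mol.
Step 1 — Polytropic n=1.58: T₂ = T₁(V₁/V₂)^(n−1) = 436×(1.89)^0.58 = 631 K; P₂ = P₁(V₁/V₂)^n = 563 kPa.
W = (P₁V₁−P₂V₂)/(n−1) = (206×5.67−563×3.00)/0.58 = -900 J.
ΔU = nCvΔT = 0.322×39.6×(631−436) = 2480 J.
Q = ΔU + W = 1590 J.
State after step 1: P = 563 kPa, V = 3.00 L, T = 631 K.
Step 2 — Isochoric: V stays 3.00 L; P/T = const ⇒ T₂ = 1360 K, P₂ = 1210 kPa.
W = 0 (no volume change).
ΔU = nCvΔT = 0.322×39.6×(1360−631) = 9300 J.
Q = ΔU = 9300 J.
Net over both steps: W = -900 J, Q = 10900 J, ΔU = 11800 J.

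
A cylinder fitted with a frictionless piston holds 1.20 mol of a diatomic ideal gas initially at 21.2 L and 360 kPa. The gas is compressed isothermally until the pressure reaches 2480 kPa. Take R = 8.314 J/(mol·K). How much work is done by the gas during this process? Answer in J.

T₁ = P₁V₁/(nR) = 360×21.2/(1.20×8.314) = 765 K.
Isothermal: T stays 765 K; PV = const ⇒ V₂ = 3.08 L, P₂ = 2480 kPa.
W = nRT ln(V₂/V₁) = 1.20×8.314×765×ln(0.145) = -14700 J.

-14700 J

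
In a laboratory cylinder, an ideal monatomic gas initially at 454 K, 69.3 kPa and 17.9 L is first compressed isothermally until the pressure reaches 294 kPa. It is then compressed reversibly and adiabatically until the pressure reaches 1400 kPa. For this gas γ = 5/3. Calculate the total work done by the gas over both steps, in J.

-3410 J

n = P₁V₁/(RT₁) = 69.3×17.9/(8.314×454) = 0.329 mol.
Step 1 — Isothermal: T stays 454 K; PV = const ⇒ V₂ = 4.22 L, P₂ = 294 kPa.
ΔU = 0 (ideal gas, T constant).
W = nRT ln(V₂/V₁) = 0.329×8.314×454×ln(0.236) = -1790 J.
Q = ΔU + W = -1790 J.
State after step 1: P = 294 kPa, V = 4.22 L, T = 454 K.
Step 2 — Adiabatic: T₂/T₁ = (P₂/P₁)^((γ−1)/γ) ⇒ T₂ = 454×(4.76)^0.400 = 848 K; V₂ = 1.65 L.
ΔU = nCvΔT = 0.329×12.5×(848−454) = 1610 J.
Q = 0 for an adiabatic process, so W = −ΔU = -1610 J.
Net over both steps: W = -3410 J, Q = -1790 J, ΔU = 1610 J.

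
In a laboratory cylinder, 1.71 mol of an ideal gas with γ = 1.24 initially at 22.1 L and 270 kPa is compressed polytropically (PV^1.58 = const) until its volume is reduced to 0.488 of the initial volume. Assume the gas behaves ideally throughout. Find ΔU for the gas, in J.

12800 J

T₁ = P₁V₁/(nR) = 270×22.1/(1.71×8.314) = 420 K.
Polytropic n=1.58: T₂ = T₁(V₁/V₂)^(n−1) = 420×(2.05)^0.58 = 636 K; P₂ = P₁(V₁/V₂)^n = 839 kPa.
For an ideal gas ΔU = nCvΔT with Cv = R/(γ−1) = 34.6 J/(mol·K).
ΔU = 1.71×34.6×(636−420) = 12800 J.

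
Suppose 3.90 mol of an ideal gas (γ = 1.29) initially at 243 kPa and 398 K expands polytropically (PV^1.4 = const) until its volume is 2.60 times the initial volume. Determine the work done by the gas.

10200 J

V₁ = nRT₁/P₁ = 3.90×8.314×398/243 = 53.1 L.
Polytropic n=1.4: T₂ = T₁(V₁/V₂)^(n−1) = 398×(0.385)^0.40 = 272 K; P₂ = P₁(V₁/V₂)^n = 63.8 kPa.
W = (P₁V₁−P₂V₂)/(n−1) = (243×53.1−63.8×138)/0.40 = 10200 J.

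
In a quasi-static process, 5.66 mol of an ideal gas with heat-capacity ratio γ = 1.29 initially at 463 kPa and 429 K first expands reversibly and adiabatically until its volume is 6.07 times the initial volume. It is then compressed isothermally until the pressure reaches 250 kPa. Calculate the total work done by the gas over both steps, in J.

7890 J

V₁ = nRT₁/P₁ = 5.66×8.314×429/463 = 43.6 L.
Step 1 — Adiabatic: TV^(γ−1) = const ⇒ T₂ = 429×(0.165)^0.290 = 254 K; PV^γ = const ⇒ P₂ = 45.2 kPa.
ΔU = nCvΔT = 5.66×28.7×(254−429) = -28300 J.
Q = 0 for an adiabatic process, so W = −ΔU = 28300 J.
State after step 1: P = 45.2 kPa, V = 265 L, T = 254 K.
Step 2 — Isothermal: T stays 254 K; PV = const ⇒ V₂ = 47.9 L, P₂ = 250 kPa.
ΔU = 0 (ideal gas, T constant).
W = nRT ln(V₂/V₁) = 5.66×8.314×254×ln(0.181) = -20500 J.
Q = ΔU + W = -20500 J.
Net over both steps: W = 7890 J, Q = -20500 J, ΔU = -28300 J.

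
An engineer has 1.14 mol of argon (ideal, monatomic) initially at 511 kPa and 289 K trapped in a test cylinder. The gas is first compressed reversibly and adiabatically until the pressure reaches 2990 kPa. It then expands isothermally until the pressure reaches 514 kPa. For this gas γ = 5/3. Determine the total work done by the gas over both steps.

5560 J

V₁ = nRT₁/P₁ = 1.14×8.314×289/511 = 5.36 L.
Step 1 — Adiabatic: T₂/T₁ = (P₂/P₁)^((γ−1)/γ) ⇒ T₂ = 289×(5.85)^0.400 = 586 K; V₂ = 1.86 L.
ΔU = nCvΔT = 1.14×12.5×(586−289) = 4220 J.
Q = 0 for an adiabatic process, so W = −ΔU = -4220 J.
State after step 1: P = 2990 kPa, V = 1.86 L, T = 586 K.
Step 2 — Isothermal: T stays 586 K; PV = const ⇒ V₂ = 10.8 L, P₂ = 514 kPa.
ΔU = 0 (ideal gas, T constant).
W = nRT ln(V₂/V₁) = 1.14×8.314×586×ln(5.82) = 9780 J.
Q = ΔU + W = 9780 J.
Net over both steps: W = 5560 J, Q = 9780 J, ΔU = 4220 J.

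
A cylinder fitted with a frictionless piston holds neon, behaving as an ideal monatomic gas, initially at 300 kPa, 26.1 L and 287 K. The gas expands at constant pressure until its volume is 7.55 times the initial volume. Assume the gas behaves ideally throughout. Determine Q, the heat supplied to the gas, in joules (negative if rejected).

128000 J

n = P₁V₁/(RT₁) = 300×26.1/(8.314×287) = 3.28 mol.
Isobaric: P stays 300 kPa; V/T = const ⇒ T₂ = 2170 K, V₂ = 197 L.
W = PΔV = 300×(197−26.1) kPa·L = 51300 J.
ΔU = nCvΔT = 3.28×12.5×(2170−287) = 76900 J.
Q = ΔU + W = nCpΔT = 128000 J.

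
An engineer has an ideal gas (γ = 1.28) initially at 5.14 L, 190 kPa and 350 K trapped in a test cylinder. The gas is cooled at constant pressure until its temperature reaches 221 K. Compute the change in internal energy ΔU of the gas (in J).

n = P₁V₁/(RT₁) = 190×5.14/(8.314×350) = 0.336 mol.
Isobaric: P stays 190 kPa; V/T = const ⇒ T₂ = 221 K, V₂ = 3.25 L.
For an ideal gas ΔU = nCvΔT with Cv = R/(γ−1) = 29.7 J/(mol·K).
ΔU = 0.336×29.7×(221−350) = -1290 J.

-1290 J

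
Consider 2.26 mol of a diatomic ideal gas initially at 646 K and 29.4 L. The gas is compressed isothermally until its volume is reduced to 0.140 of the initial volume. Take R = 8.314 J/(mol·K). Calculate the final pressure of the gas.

P₁ = nRT₁/V₁ = 2.26×8.314×646/29.4 = 413 kPa.
Isothermal: T stays 646 K; PV = const ⇒ V₂ = 4.12 L, P₂ = 2950 kPa.

2950 kPa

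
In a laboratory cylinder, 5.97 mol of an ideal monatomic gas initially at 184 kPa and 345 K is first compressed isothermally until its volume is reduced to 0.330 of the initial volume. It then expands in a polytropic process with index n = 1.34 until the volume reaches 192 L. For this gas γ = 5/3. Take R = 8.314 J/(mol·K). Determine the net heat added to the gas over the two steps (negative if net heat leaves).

-7540 J

V₁ = nRT₁/P₁ = 5.97×8.314×345/184 = 93.1 L.
Step 1 — Isothermal: T stays 345 K; PV = const ⇒ V₂ = 30.7 L, P₂ = 558 kPa.
ΔU = 0 (ideal gas, T constant).
W = nRT ln(V₂/V₁) = 5.97×8.314×345×ln(0.330) = -19000 J.
Q = ΔU + W = -19000 J.
State after step 1: P = 558 kPa, V = 30.7 L, T = 345 K.
Step 2 — Polytropic n=1.34: T₂ = T₁(V₁/V₂)^(n−1) = 345×(0.160)^0.34 = 185 K; P₂ = P₁(V₁/V₂)^n = 47.8 kPa.
W = (P₁V₁−P₂V₂)/(n−1) = (558×30.7−47.8×192)/0.34 = 23400 J.
ΔU = nCvΔT = 5.97×12.5×(185−345) = -11900 J.
Q = ΔU + W = 11400 J.
Net over both steps: W = 4370 J, Q = -7540 J, ΔU = -11900 J.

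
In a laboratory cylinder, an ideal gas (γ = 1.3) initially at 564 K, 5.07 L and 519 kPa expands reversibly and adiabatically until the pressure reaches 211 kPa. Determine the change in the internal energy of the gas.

n = P₁V₁/(RT₁) = 519×5.07/(8.314×564) = 0.561 mol.
Adiabatic: T₂/T₁ = (P₂/P₁)^((γ−1)/γ) ⇒ T₂ = 564×(0.407)^0.231 = 458 K; V₂ = 10.1 L.
For an ideal gas ΔU = nCvΔT with Cv = R/(γ−1) = 27.7 J/(mol·K).
ΔU = 0.561×27.7×(458−564) = -1650 J.

-1650 J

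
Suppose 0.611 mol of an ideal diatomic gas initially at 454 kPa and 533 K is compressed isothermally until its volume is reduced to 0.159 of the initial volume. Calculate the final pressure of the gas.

V₁ = nRT₁/P₁ = 0.611×8.314×533/454 = 5.96 L.
Isothermal: T stays 533 K; PV = const ⇒ V₂ = 0.948 L, P₂ = 2860 kPa.

2860 kPa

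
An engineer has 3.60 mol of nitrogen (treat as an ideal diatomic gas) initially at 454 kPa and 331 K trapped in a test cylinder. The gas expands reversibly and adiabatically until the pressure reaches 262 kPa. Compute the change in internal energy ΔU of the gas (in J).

V₁ = nRT₁/P₁ = 3.60×8.314×331/454 = 21.8 L.
Adiabatic: T₂/T₁ = (P₂/P₁)^((γ−1)/γ) ⇒ T₂ = 331×(0.577)^0.286 = 283 K; V₂ = 32.3 L.
For an ideal gas ΔU = nCvΔT with Cv = (5/2)R = 20.8 J/(mol·K).
ΔU = 3.60×20.8×(283−331) = -3600 J.

-3600 J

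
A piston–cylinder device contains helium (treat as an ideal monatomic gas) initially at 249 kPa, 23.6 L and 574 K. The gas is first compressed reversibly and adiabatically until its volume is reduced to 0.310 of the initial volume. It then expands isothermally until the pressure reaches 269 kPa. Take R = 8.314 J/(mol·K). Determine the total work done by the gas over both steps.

13600 J

n = P₁V₁/(RT₁) = 249×23.6/(8.314×574) = 1.23 mol.
Step 1 — Adiabatic: TV^(γ−1) = const ⇒ T₂ = 574×(3.23)^0.667 = 1250 K; PV^γ = const ⇒ P₂ = 1750 kPa.
ΔU = nCvΔT = 1.23×12.5×(1250−574) = 10400 J.
Q = 0 for an adiabatic process, so W = −ΔU = -10400 J.
State after step 1: P = 1750 kPa, V = 7.32 L, T = 1250 K.
Step 2 — Isothermal: T stays 1250 K; PV = const ⇒ V₂ = 47.7 L, P₂ = 269 kPa.
ΔU = 0 (ideal gas, T constant).
W = nRT ln(V₂/V₁) = 1.23×8.314×1250×ln(6.52) = 24100 J.
Q = ΔU + W = 24100 J.
Net over both steps: W = 13600 J, Q = 24100 J, ΔU = 10400 J.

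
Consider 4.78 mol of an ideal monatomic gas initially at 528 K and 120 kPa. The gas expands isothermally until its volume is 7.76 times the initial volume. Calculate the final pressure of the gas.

15.5 kPa

V₁ = nRT₁/P₁ = 4.78×8.314×528/120 = 175 L.
Isothermal: T stays 528 K; PV = const ⇒ V₂ = 1360 L, P₂ = 15.5 kPa.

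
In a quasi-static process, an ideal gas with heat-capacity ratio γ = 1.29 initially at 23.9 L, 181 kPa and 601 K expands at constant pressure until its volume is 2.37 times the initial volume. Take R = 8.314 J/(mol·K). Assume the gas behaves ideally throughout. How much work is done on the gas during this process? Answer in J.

-5930 J

n = P₁V₁/(RT₁) = 181×23.9/(8.314×601) = 0.866 mol.
Isobaric: P stays 181 kPa; V/T = const ⇒ T₂ = 1420 K, V₂ = 56.6 L.
W = PΔV = 181×(56.6−23.9) kPa·L = 5930 J.
Work done on the gas = −W_by = -5930 J.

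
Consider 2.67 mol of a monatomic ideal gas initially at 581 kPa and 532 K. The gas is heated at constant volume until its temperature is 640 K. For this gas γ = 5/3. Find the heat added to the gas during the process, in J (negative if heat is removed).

V₁ = nRT₁/P₁ = 2.67×8.314×532/581 = 20.3 L.
Isochoric: V stays 20.3 L; P/T = const ⇒ T₂ = 640 K, P₂ = 699 kPa.
W = 0 (no volume change).
ΔU = nCvΔT = 2.67×12.5×(640−532) = 3600 J.
Q = ΔU = 3600 J.

3600 J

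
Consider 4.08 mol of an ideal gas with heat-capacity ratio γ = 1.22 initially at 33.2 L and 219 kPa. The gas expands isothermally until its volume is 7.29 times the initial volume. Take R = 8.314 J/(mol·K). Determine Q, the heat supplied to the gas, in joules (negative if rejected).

T₁ = P₁V₁/(nR) = 219×33.2/(4.08×8.314) = 214 K.
Isothermal: T stays 214 K; PV = const ⇒ V₂ = 242 L, P₂ = 30.0 kPa.
ΔU = 0 (ideal gas, T constant).
W = nRT ln(V₂/V₁) = 4.08×8.314×214×ln(7.29) = 14400 J.
Q = ΔU + W = 14400 J.

14400 J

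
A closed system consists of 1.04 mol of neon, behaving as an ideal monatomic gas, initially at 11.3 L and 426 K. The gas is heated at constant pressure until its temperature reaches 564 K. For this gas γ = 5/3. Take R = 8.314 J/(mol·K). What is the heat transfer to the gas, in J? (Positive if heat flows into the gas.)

2980 J

P₁ = nRT₁/V₁ = 1.04×8.314×426/11.3 = 326 kPa.
Isobaric: P stays 326 kPa; V/T = const ⇒ T₂ = 564 K, V₂ = 15.0 L.
W = PΔV = 326×(15.0−11.3) kPa·L = 1190 J.
ΔU = nCvΔT = 1.04×12.5×(564−426) = 1790 J.
Q = ΔU + W = nCpΔT = 2980 J.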